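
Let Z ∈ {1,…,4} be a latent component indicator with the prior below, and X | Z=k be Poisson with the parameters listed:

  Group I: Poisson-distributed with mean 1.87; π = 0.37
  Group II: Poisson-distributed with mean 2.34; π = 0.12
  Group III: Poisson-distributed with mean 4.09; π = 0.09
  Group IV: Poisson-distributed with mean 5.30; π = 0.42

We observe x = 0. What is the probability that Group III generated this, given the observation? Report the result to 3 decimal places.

P(component k | x) = π_k·f_k(x) / marginal(x), where marginal(x) = Σ_j π_j·f_j(x).
Poisson probabilities:
  p_I = 0.154124
  p_II = 0.0963276
  p_III = 0.0167392
  p_IV = 0.00499159
Unnormalised posteriors:
  π_I·p_I = 0.37 × 0.154124 = 0.0570258
  π_II·p_II = 0.12 × 0.0963276 = 0.0115593
  π_III·p_III = 0.09 × 0.0167392 = 0.00150653
  π_IV·p_IV = 0.42 × 0.00499159 = 0.00209647
Marginal: 0.0570258 + 0.0115593 + 0.00150653 + 0.00209647 = 0.0721881
P(Group III | 0) ≈ 0.021

0.021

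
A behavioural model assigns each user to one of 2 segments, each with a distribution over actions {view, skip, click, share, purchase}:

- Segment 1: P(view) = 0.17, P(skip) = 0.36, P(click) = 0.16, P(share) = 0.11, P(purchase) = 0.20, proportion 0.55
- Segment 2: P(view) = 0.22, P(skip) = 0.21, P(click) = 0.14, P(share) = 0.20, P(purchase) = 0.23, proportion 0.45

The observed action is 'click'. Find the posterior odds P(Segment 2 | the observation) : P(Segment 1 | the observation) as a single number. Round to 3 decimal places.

0.716

Posterior odds = (P(Z=i) f_i(x)) / (P(Z=j) f_j(x)); the normalising sum cancels.
Categorical probabilities:
  f_1 = P(click | comp) = 0.16
  f_2 = P(click | comp) = 0.14
0.063 / 0.088 ≈ 0.716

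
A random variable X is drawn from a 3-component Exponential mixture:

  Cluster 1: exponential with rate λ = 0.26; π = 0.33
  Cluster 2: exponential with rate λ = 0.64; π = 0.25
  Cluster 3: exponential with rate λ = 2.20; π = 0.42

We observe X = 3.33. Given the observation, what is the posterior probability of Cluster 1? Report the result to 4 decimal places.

P(component k | x) = π_k·f_k(x) / marginal(x), where marginal(x) = Σ_j π_j·f_j(x).
Evaluate each component's likelihood at the observed value:
  L_1 = 0.109386
  L_2 = 0.0759647
  L_3 = 0.00144804
Unnormalised posteriors:
  π_1·L_1 = 0.33 × 0.109386 = 0.0360973
  π_2·L_2 = 0.25 × 0.0759647 = 0.0189912
  π_3·L_3 = 0.42 × 0.00144804 = 0.000608178
Evidence: 0.0360973 + 0.0189912 + 0.000608178 = 0.0556967
Responsibility of Cluster 1: 0.0360973 / 0.0556967 ≈ 0.6481

0.6481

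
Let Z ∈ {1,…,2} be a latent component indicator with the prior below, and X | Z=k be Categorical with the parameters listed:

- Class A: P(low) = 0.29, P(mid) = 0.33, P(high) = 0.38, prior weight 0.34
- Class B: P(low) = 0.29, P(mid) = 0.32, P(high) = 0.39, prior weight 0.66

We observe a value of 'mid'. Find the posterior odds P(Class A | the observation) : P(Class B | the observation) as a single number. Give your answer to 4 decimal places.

0.5312

Since P(k|x) ∝ w_k f_k(x), the posterior odds are w_i f_i(x) / (w_j f_j(x)).
Evaluate each component's likelihood at the observed value:
  f_A = 0.33
  f_B = 0.32
0.1122 / 0.2112 ≈ 0.5312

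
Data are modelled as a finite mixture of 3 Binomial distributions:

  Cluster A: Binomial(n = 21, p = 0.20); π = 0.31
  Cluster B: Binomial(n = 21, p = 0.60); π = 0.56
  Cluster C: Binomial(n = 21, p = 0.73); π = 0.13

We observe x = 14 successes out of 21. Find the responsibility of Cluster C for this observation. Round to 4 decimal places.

0.1875

Posterior ∝ prior × likelihood, so P(k | x) ∝ π_k f_k(x); normalise over all components.
Evaluate each component's likelihood at the observed value:
  L_A = C(21,14)·0.20^14·0.80^7 = 116280·1.6384e-10·0.209715 = 3.99535e-06
  L_B = C(21,14)·0.60^14·0.40^7 = 116280·0.000783642·0.0016384 = 0.149294
  L_C = C(21,14)·0.73^14·0.27^7 = 116280·0.0122045·0.000104604 = 0.148447
Prior × likelihood for each component:
  π_A·L_A = 0.31 × 3.99535e-06 = 1.23856e-06
  π_B·L_B = 0.56 × 0.149294 = 0.0836047
  π_C·L_C = 0.13 × 0.148447 = 0.0192981
Sum: 1.23856e-06 + 0.0836047 + 0.0192981 = 0.102904
Responsibility of Cluster C: 0.0192981 / 0.102904 ≈ 0.1875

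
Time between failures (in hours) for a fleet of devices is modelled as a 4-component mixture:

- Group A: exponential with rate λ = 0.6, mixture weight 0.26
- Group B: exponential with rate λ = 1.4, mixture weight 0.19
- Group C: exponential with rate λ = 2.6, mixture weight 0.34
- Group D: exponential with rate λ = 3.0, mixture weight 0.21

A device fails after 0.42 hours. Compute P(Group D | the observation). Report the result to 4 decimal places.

0.2401

Posterior ∝ prior × likelihood, so P(k | x) ∝ P(Z=k) f_k(x); normalise over all components.
Component likelihoods at x = 0.42 hours:
  f_A = 0.6·e^(−0.6·0.42) = 0.6·e^(−0.2520) = 0.466347
  f_B = 1.4·e^(−1.4·0.42) = 1.4·e^(−0.5880) = 0.777612
  f_C = 2.6·e^(−2.6·0.42) = 2.6·e^(−1.0920) = 0.872416
  f_D = 3.0·e^(−3.0·0.42) = 3.0·e^(−1.2600) = 0.850962
Prior × likelihood for each component:
  P(Z=A)·f_A = 0.26 × 0.466347 = 0.12125
  P(Z=B)·f_B = 0.19 × 0.777612 = 0.147746
  P(Z=C)·f_C = 0.34 × 0.872416 = 0.296622
  P(Z=D)·f_D = 0.21 × 0.850962 = 0.178702
Marginal: 0.12125 + 0.147746 + 0.296622 + 0.178702 = 0.74432
Responsibility of Group D: 0.178702 / 0.74432 ≈ 0.2401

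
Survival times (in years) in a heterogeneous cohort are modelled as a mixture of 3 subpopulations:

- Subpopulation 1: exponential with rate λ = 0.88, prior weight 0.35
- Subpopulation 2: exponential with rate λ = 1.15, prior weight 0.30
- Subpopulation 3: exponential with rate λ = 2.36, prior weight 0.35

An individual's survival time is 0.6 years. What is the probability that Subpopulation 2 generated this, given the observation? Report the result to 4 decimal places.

0.3117

Posterior ∝ prior × likelihood, so P(k | x) ∝ w_k f_k(x); normalise over all components.
Component likelihoods at x = 0.6 years:
  L_1 = 0.88·e^(−0.88·0.6) = 0.88·e^(−0.5280) = 0.519009
  L_2 = 1.15·e^(−1.15·0.6) = 1.15·e^(−0.6900) = 0.576812
  L_3 = 2.36·e^(−2.36·0.6) = 2.36·e^(−1.4160) = 0.572731
Prior × likelihood for each component:
  w_1·L_1 = 0.35 × 0.519009 = 0.181653
  w_2·L_2 = 0.30 × 0.576812 = 0.173044
  w_3·L_3 = 0.35 × 0.572731 = 0.200456
Evidence: 0.181653 + 0.173044 + 0.200456 = 0.555153
P(Subpopulation 2 | the observation) = 0.173044 / 0.555153 ≈ 0.3117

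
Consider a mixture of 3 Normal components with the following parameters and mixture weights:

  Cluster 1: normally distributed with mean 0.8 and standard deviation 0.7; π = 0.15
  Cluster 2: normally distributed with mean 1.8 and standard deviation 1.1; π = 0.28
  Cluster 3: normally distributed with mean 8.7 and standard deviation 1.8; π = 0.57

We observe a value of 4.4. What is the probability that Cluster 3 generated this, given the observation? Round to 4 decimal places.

Posterior ∝ prior × likelihood, so P(k | x) ∝ π_k f_k(x); normalise over all components.
Evaluate each component's likelihood at the observed value:
  f_1 = (1/(0.7·√(2π)))·exp(−(4.4−0.8)²/(2·0.7²)) = 0.569918·exp(-13.22449) = 1.02917e-06
  f_2 = (1/(1.1·√(2π)))·exp(−(4.4−1.8)²/(2·1.1²)) = 0.362675·exp(-2.79339) = 0.0222006
  f_3 = (1/(1.8·√(2π)))·exp(−(4.4−8.7)²/(2·1.8²)) = 0.221635·exp(-2.85340) = 0.0127769
Prior × likelihood for each component:
  π_1·f_1 = 0.15 × 1.02917e-06 = 1.54376e-07
  π_2·f_2 = 0.28 × 0.0222006 = 0.00621616
  π_3·f_3 = 0.57 × 0.0127769 = 0.00728281
Sum: 1.54376e-07 + 0.00621616 + 0.00728281 = 0.0134991
So the posterior for Cluster 3 is 0.00728281 / 0.0134991 ≈ 0.5395.

0.5395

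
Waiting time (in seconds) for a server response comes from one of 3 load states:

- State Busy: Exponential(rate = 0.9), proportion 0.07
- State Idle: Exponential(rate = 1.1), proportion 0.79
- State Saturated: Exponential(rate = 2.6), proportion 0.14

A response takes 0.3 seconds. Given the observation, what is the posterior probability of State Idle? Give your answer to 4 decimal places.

0.7440

P(component k | x) = π_k·f_k(x) / marginal(x), where marginal(x) = Σ_j π_j·f_j(x).
Exponential densities:
  L_Busy = 0.687042
  L_Idle = 0.790816
  L_Saturated = 1.19186
Prior × likelihood for each component:
  π_Busy·L_Busy = 0.07 × 0.687042 = 0.0480929
  π_Idle·L_Idle = 0.79 × 0.790816 = 0.624745
  π_Saturated·L_Saturated = 0.14 × 1.19186 = 0.16686
Marginal: 0.0480929 + 0.624745 + 0.16686 = 0.839697
So the posterior for State Idle is 0.624745 / 0.839697 ≈ 0.7440.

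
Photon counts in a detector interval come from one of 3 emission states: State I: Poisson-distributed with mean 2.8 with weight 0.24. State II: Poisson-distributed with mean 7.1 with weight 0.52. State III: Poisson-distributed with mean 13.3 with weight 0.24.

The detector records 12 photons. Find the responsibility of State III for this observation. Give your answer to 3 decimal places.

0.636

By Bayes' theorem, P(k | x) = P(Z=k) f_k(x) / Σ_j P(Z=j) f_j(x).
Poisson probabilities:
  f_I = 2.94805e-05
  f_II = 0.0282665
  f_III = 0.107094
Unnormalised posteriors:
  P(Z=I)·f_I = 0.24 × 2.94805e-05 = 7.07532e-06
  P(Z=II)·f_II = 0.52 × 0.0282665 = 0.0146986
  P(Z=III)·f_III = 0.24 × 0.107094 = 0.0257026
Normaliser: 7.07532e-06 + 0.0146986 + 0.0257026 = 0.0404083
P(State III | data) = 0.0257026 / 0.0404083 ≈ 0.636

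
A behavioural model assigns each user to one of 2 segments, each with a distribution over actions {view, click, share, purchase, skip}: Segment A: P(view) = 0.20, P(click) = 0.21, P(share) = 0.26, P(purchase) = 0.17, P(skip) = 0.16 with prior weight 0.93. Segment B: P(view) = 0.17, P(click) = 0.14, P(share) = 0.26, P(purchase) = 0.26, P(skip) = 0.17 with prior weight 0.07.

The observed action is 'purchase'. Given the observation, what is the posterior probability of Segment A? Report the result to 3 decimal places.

The responsibility of component k is π_k f_k(x) divided by Σ_j π_j f_j(x).
Component likelihoods at x = 'purchase':
  f_A = 0.17
  f_B = 0.26
Prior × likelihood for each component:
  π_A·f_A = 0.93 × 0.17 = 0.1581
  π_B·f_B = 0.07 × 0.26 = 0.0182
Evidence: 0.1581 + 0.0182 = 0.1763
P(Segment A | x) = 0.1581 / 0.1763 ≈ 0.897

0.897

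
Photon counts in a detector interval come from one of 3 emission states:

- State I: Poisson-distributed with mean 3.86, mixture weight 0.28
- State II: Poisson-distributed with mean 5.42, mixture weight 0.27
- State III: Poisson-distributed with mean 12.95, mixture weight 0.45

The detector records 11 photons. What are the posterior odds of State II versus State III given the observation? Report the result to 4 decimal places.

The posterior odds equal the prior odds times the likelihood ratio: (π_i/π_j)·(f_i(x)/f_j(x)).
Evaluate each component's likelihood at the observed value:
  f_I = e^(−3.86)·3.86^11/11! = 0.00149599
  f_II = e^(−5.42)·5.42^11/11! = 0.013151
  f_III = e^(−12.95)·12.95^11/11! = 0.102258
Posterior odds = (π_II·f_II) / (π_III·f_III) = (0.27·0.013151) / (0.45·0.102258) = 0.00355078 / 0.0460162 ≈ 0.0772

0.0772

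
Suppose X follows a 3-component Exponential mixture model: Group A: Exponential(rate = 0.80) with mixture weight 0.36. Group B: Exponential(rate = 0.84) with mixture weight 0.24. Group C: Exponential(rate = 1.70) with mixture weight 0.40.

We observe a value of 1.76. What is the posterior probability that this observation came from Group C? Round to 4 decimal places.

Posterior ∝ prior × likelihood, so P(k | x) ∝ π_k f_k(x); normalise over all components.
Evaluate each component's likelihood at the observed value:
  f_A = 0.80·e^(−0.80·1.76) = 0.80·e^(−1.4080) = 0.195706
  f_B = 0.84·e^(−0.84·1.76) = 0.84·e^(−1.4784) = 0.191522
  f_C = 1.70·e^(−1.70·1.76) = 1.70·e^(−2.9920) = 0.0853178
Unnormalised posteriors:
  π_A·f_A = 0.36 × 0.195706 = 0.070454
  π_B·f_B = 0.24 × 0.191522 = 0.0459652
  π_C·f_C = 0.40 × 0.0853178 = 0.0341271
Normaliser: 0.070454 + 0.0459652 + 0.0341271 = 0.150546
P(Group C | data) = 0.0341271 / 0.150546 ≈ 0.2267

0.2267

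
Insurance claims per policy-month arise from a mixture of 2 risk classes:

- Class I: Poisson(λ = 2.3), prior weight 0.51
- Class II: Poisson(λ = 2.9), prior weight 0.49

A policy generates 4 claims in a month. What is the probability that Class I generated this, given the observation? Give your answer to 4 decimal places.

The responsibility of component k is π_k f_k(x) divided by Σ_j π_j f_j(x).
Component likelihoods at x = 4 claims:
  f_I = e^(−2.3)·2.3^4/4! = 0.116902
  f_II = e^(−2.9)·2.9^4/4! = 0.162154
Weight by the priors:
  π_I·f_I = 0.51 × 0.116902 = 0.0596201
  π_II·f_II = 0.49 × 0.162154 = 0.0794553
Marginal: 0.0596201 + 0.0794553 = 0.139075
Responsibility of Class I: 0.0596201 / 0.139075 ≈ 0.4287

0.4287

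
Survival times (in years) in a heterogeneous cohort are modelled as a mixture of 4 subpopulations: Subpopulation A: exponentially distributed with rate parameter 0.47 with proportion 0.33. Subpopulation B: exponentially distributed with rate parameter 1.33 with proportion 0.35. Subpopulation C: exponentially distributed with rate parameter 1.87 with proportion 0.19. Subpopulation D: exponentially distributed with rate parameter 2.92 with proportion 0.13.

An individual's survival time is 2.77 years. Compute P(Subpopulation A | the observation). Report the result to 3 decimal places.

0.753

Posterior ∝ prior × likelihood, so P(k | x) ∝ π_k f_k(x); normalise over all components.
Evaluate each component's likelihood at the observed value:
  p_A = 0.127847
  p_B = 0.0334093
  p_C = 0.0105254
  p_D = 0.000896676
Prior × likelihood for each component:
  π_A·p_A = 0.33 × 0.127847 = 0.0421894
  π_B·p_B = 0.35 × 0.0334093 = 0.0116933
  π_C·p_C = 0.19 × 0.0105254 = 0.00199983
  π_D·p_D = 0.13 × 0.000896676 = 0.000116568
Normaliser: 0.0421894 + 0.0116933 + 0.00199983 + 0.000116568 = 0.0559991
Responsibility of Subpopulation A: 0.0421894 / 0.0559991 ≈ 0.753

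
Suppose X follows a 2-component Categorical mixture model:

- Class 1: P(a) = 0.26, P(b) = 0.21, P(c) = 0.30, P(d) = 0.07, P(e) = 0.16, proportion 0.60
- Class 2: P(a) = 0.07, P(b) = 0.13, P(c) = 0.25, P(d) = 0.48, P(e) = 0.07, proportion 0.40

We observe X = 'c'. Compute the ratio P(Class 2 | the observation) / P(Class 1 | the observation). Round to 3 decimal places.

0.556

Since P(k|x) ∝ w_k f_k(x), the posterior odds are w_i f_i(x) / (w_j f_j(x)).
Evaluate each component's likelihood at the observed value:
  L_1 = P(c | comp) = 0.30
  L_2 = P(c | comp) = 0.25
Posterior odds = (w_2·L_2) / (w_1·L_1) = (0.40·0.25) / (0.60·0.3) = 0.1 / 0.18 ≈ 0.556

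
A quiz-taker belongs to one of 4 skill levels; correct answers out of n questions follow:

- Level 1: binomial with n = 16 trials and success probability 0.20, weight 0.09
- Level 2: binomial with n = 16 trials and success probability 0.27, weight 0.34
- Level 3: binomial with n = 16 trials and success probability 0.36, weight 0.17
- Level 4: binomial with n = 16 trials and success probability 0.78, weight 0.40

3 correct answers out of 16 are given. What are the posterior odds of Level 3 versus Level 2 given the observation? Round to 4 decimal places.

The posterior odds equal the prior odds times the likelihood ratio: (π_i/π_j)·(f_i(x)/f_j(x)).
Evaluate each component's likelihood at the observed value:
  f_1 = C(16,3)·0.20^3·0.80^13 = 560·0.008·0.0549756 = 0.246291
  f_2 = C(16,3)·0.27^3·0.73^13 = 560·0.019683·0.0167185 = 0.184279
  f_3 = C(16,3)·0.36^3·0.64^13 = 560·0.046656·0.00302231 = 0.0789651
  f_4 = C(16,3)·0.78^3·0.22^13 = 560·0.474552·2.8281e-09 = 7.51565e-07
0.0134241 / 0.062655 ≈ 0.2143

0.2143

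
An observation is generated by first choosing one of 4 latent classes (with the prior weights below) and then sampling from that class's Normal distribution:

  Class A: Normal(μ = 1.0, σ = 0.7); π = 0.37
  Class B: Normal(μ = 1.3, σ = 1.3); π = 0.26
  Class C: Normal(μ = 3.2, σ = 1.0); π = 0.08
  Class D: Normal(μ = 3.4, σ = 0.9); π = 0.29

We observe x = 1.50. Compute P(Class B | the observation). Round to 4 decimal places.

Apply Bayes' rule: the posterior for each component is proportional to its prior times its likelihood at x.
Component likelihoods at x = 1.50:
  p_A = (1/(0.7·√(2π)))·exp(−(1.50−1.0)²/(2·0.7²)) = 0.569918·exp(-0.25510) = 0.441593
  p_B = (1/(1.3·√(2π)))·exp(−(1.50−1.3)²/(2·1.3²)) = 0.306879·exp(-0.01183) = 0.303268
  p_C = (1/(1.0·√(2π)))·exp(−(1.50−3.2)²/(2·1.0²)) = 0.398942·exp(-1.44500) = 0.0940491
  p_D = (1/(0.9·√(2π)))·exp(−(1.50−3.4)²/(2·0.9²)) = 0.443269·exp(-2.22840) = 0.0477406
Prior × likelihood for each component:
  w_A·p_A = 0.37 × 0.441593 = 0.16339
  w_B·p_B = 0.26 × 0.303268 = 0.0788498
  w_C·p_C = 0.08 × 0.0940491 = 0.00752393
  w_D·p_D = 0.29 × 0.0477406 = 0.0138448
Evidence: 0.16339 + 0.0788498 + 0.00752393 + 0.0138448 = 0.263608
Responsibility of Class B: 0.0788498 / 0.263608 ≈ 0.2991

0.2991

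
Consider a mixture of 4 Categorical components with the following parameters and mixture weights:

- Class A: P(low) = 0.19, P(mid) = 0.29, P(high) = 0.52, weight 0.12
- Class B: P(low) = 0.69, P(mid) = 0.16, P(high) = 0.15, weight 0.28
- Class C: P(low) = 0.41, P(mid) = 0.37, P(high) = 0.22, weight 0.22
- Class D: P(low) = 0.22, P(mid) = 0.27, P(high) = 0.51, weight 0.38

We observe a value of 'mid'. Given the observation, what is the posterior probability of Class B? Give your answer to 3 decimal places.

P(component k | x) = w_k·f_k(x) / marginal(x), where marginal(x) = Σ_j w_j·f_j(x).
Categorical probabilities:
  p_A = P(mid | comp) = 0.29
  p_B = P(mid | comp) = 0.16
  p_C = P(mid | comp) = 0.37
  p_D = P(mid | comp) = 0.27
Unnormalised posteriors:
  w_A·p_A = 0.12 × 0.29 = 0.0348
  w_B·p_B = 0.28 × 0.16 = 0.0448
  w_C·p_C = 0.22 × 0.37 = 0.0814
  w_D·p_D = 0.38 × 0.27 = 0.1026
Sum: 0.0348 + 0.0448 + 0.0814 + 0.1026 = 0.2636
P(Class B | x) = 0.0448 / 0.2636 ≈ 0.170

0.170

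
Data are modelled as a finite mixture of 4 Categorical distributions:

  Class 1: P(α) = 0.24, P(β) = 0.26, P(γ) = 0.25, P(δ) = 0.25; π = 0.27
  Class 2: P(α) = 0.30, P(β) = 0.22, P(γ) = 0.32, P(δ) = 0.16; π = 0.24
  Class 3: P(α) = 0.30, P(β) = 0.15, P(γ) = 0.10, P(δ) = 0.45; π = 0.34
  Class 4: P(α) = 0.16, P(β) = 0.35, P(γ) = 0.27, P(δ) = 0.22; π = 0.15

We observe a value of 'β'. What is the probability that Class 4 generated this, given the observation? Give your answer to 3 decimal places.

0.232

Apply Bayes' rule: the posterior for each component is proportional to its prior times its likelihood at x.
Evaluate each component's likelihood at the observed value:
  L_1 = 0.26
  L_2 = 0.22
  L_3 = 0.15
  L_4 = 0.35
Unnormalised posteriors:
  π_1·L_1 = 0.27 × 0.26 = 0.0702
  π_2·L_2 = 0.24 × 0.22 = 0.0528
  π_3·L_3 = 0.34 × 0.15 = 0.051
  π_4·L_4 = 0.15 × 0.35 = 0.0525
Evidence: 0.0702 + 0.0528 + 0.051 + 0.0525 = 0.2265
P(Class 4 | x) = 0.0525 / 0.2265 ≈ 0.232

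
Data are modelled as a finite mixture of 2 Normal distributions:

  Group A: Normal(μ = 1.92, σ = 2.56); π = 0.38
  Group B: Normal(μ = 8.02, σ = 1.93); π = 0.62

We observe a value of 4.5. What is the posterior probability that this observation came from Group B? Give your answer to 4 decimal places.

0.4053

By Bayes' theorem, P(k | x) = π_k f_k(x) / Σ_j π_j f_j(x).
Evaluate each component's likelihood at the observed value:
  p_A = 0.0937814
  p_B = 0.0391778
Multiply by the mixture weights:
  π_A·p_A = 0.38 × 0.0937814 = 0.0356369
  π_B·p_B = 0.62 × 0.0391778 = 0.0242903
Sum: 0.0356369 + 0.0242903 = 0.0599272
So the posterior for Group B is 0.0242903 / 0.0599272 ≈ 0.4053.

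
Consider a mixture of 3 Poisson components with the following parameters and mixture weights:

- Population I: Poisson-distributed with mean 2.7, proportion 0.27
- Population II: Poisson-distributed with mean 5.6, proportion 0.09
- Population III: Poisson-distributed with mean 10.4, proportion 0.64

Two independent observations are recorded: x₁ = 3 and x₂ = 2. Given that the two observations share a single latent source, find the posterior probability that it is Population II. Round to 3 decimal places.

0.037

Apply Bayes' rule: the posterior for each component is proportional to its prior times its likelihood at x.
Since both observations come from the same component, the likelihood for component k is f_k(x₁)·f_k(x₂).
  f_I = [e^(−2.7)·2.7^3/3! = 0.220468] × [0.244964] = 0.0540067
  f_II = [e^(−5.6)·5.6^3/3! = 0.108234] × [0.0579825] = 0.00627568
  f_III = [e^(−10.4)·10.4^3/3! = 0.0057054] × [0.00164579] = 9.38988e-06
Unnormalised posteriors:
  π_I·f_I = 0.27 × 0.0540067 = 0.0145818
  π_II·f_II = 0.09 × 0.00627568 = 0.000564811
  π_III·f_III = 0.64 × 9.38988e-06 = 6.00953e-06
Marginal: 0.0145818 + 0.000564811 + 6.00953e-06 = 0.0151526
Responsibility of Population II: 0.000564811 / 0.0151526 ≈ 0.037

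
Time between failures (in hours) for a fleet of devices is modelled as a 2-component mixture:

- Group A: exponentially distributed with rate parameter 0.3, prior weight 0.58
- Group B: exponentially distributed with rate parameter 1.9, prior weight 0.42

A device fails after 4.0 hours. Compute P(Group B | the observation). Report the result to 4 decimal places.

0.0076

Posterior ∝ prior × likelihood, so P(k | x) ∝ P(Z=k) f_k(x); normalise over all components.
Exponential densities:
  f_A = 0.0903583
  f_B = 0.000950858
Weight by the priors:
  P(Z=A)·f_A = 0.58 × 0.0903583 = 0.0524078
  P(Z=B)·f_B = 0.42 × 0.000950858 = 0.00039936
Denominator: 0.0524078 + 0.00039936 = 0.0528072
P(Group B | data) ≈ 0.0076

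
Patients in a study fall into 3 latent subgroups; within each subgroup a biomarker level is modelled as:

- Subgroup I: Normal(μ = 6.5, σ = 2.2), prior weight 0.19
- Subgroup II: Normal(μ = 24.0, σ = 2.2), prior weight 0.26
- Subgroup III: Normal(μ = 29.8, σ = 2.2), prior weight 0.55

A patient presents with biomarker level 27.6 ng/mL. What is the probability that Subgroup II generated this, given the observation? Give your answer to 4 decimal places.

0.1697

Apply Bayes' rule: the posterior for each component is proportional to its prior times its likelihood at x.
Component likelihoods at x = 27.6 ng/mL:
  f_I = (1/(2.2·√(2π)))·exp(−(27.6−6.5)²/(2·2.2²)) = 0.181337·exp(-45.99277) = 1.92345e-21
  f_II = (1/(2.2·√(2π)))·exp(−(27.6−24.0)²/(2·2.2²)) = 0.181337·exp(-1.33884) = 0.0475374
  f_III = (1/(2.2·√(2π)))·exp(−(27.6−29.8)²/(2·2.2²)) = 0.181337·exp(-0.50000) = 0.109987
Unnormalised posteriors:
  P(Z=I)·f_I = 0.19 × 1.92345e-21 = 3.65456e-22
  P(Z=II)·f_II = 0.26 × 0.0475374 = 0.0123597
  P(Z=III)·f_III = 0.55 × 0.109987 = 0.0604927
Marginal: 3.65456e-22 + 0.0123597 + 0.0604927 = 0.0728524
So the posterior for Subgroup II is 0.0123597 / 0.0728524 ≈ 0.1697.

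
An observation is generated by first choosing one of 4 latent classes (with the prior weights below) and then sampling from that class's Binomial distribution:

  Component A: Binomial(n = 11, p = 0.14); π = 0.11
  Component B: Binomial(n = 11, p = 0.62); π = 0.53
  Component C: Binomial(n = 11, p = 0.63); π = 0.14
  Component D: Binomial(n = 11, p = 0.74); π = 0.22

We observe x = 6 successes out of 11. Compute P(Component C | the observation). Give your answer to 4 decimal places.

0.1772

By Bayes' theorem, P(k | x) = P(Z=k) f_k(x) / Σ_j P(Z=j) f_j(x).
Evaluate each component's likelihood at the observed value:
  f_A = C(11,6)·0.14^6·0.86^5 = 462·7.52954e-06·0.470427 = 0.00163645
  f_B = C(11,6)·0.62^6·0.38^5 = 462·0.0568002·0.00792352 = 0.207927
  f_C = C(11,6)·0.63^6·0.37^5 = 462·0.0625235·0.0069344 = 0.200306
  f_D = C(11,6)·0.74^6·0.26^5 = 462·0.164206·0.00118814 = 0.0901362
Weight by the priors:
  P(Z=A)·f_A = 0.11 × 0.00163645 = 0.000180009
  P(Z=B)·f_B = 0.53 × 0.207927 = 0.110201
  P(Z=C)·f_C = 0.14 × 0.200306 = 0.0280428
  P(Z=D)·f_D = 0.22 × 0.0901362 = 0.01983
Normaliser: 0.000180009 + 0.110201 + 0.0280428 + 0.01983 = 0.158254
Responsibility of Component C: 0.0280428 / 0.158254 ≈ 0.1772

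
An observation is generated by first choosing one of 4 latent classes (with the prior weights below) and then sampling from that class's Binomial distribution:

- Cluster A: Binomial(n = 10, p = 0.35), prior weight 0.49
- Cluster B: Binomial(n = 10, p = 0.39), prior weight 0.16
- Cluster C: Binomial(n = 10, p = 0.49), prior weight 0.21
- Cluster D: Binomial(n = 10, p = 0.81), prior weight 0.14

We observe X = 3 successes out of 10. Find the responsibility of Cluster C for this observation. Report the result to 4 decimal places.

The responsibility of component k is π_k f_k(x) divided by Σ_j π_j f_j(x).
Evaluate each component's likelihood at the observed value:
  L_A = C(10,3)·0.35^3·0.65^7 = 120·0.042875·0.0490223 = 0.25222
  L_B = C(10,3)·0.39^3·0.61^7 = 120·0.059319·0.0314274 = 0.223709
  L_C = C(10,3)·0.49^3·0.51^7 = 120·0.117649·0.00897411 = 0.126695
  L_D = C(10,3)·0.81^3·0.19^7 = 120·0.531441·8.93872e-06 = 0.000570048
Multiply by the mixture weights:
  π_A·L_A = 0.49 × 0.25222 = 0.123588
  π_B·L_B = 0.16 × 0.223709 = 0.0357935
  π_C·L_C = 0.21 × 0.126695 = 0.026606
  π_D·L_D = 0.14 × 0.000570048 = 7.98067e-05
Denominator: 0.123588 + 0.0357935 + 0.026606 + 7.98067e-05 = 0.186067
So the posterior for Cluster C is 0.026606 / 0.186067 ≈ 0.1430.

0.1430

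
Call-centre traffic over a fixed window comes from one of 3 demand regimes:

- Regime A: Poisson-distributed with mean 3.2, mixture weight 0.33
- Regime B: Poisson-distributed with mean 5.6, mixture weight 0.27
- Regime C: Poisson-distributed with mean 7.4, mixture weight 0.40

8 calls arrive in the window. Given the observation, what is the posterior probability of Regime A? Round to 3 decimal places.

P(component k | x) = P(Z=k)·f_k(x) / marginal(x), where marginal(x) = Σ_j P(Z=j)·f_j(x).
Poisson probabilities:
  f_A = e^(−3.2)·3.2^8/8! = 0.0111157
  f_B = e^(−5.6)·5.6^8/8! = 0.0887022
  f_C = e^(−7.4)·7.4^8/8! = 0.136318
Weight by the priors:
  P(Z=A)·f_A = 0.33 × 0.0111157 = 0.00366818
  P(Z=B)·f_B = 0.27 × 0.0887022 = 0.0239496
  P(Z=C)·f_C = 0.40 × 0.136318 = 0.0545273
Denominator: 0.00366818 + 0.0239496 + 0.0545273 = 0.0821451
P(Regime A | the observation) ≈ 0.045

0.045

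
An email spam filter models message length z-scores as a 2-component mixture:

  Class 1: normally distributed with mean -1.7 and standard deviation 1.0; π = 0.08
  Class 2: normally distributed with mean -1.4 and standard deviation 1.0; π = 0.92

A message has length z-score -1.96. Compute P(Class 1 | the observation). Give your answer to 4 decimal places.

By Bayes' theorem, P(k | x) = P(Z=k) f_k(x) / Σ_j P(Z=j) f_j(x).
Evaluate each component's likelihood at the observed value:
  p_1 = 0.385683
  p_2 = 0.341046
Multiply by the mixture weights:
  P(Z=1)·p_1 = 0.08 × 0.385683 = 0.0308547
  P(Z=2)·p_2 = 0.92 × 0.341046 = 0.313762
Normaliser: 0.0308547 + 0.313762 = 0.344617
P(Class 1 | the observation) ≈ 0.0895

0.0895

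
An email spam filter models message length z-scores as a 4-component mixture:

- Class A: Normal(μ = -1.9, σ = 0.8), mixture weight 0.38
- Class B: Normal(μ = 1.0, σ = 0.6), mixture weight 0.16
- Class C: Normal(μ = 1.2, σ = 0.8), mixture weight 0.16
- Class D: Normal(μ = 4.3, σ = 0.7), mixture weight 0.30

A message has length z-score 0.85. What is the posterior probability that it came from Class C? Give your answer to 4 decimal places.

Apply Bayes' rule: the posterior for each component is proportional to its prior times its likelihood at x.
Evaluate each component's likelihood at the observed value:
  L_A = (1/(0.8·√(2π)))·exp(−(0.85−-1.9)²/(2·0.8²)) = 0.498678·exp(-5.90820) = 0.00135494
  L_B = (1/(0.6·√(2π)))·exp(−(0.85−1.0)²/(2·0.6²)) = 0.664904·exp(-0.03125) = 0.644447
  L_C = (1/(0.8·√(2π)))·exp(−(0.85−1.2)²/(2·0.8²)) = 0.498678·exp(-0.09570) = 0.453165
  L_D = (1/(0.7·√(2π)))·exp(−(0.85−4.3)²/(2·0.7²)) = 0.569918·exp(-12.14541) = 3.02781e-06
Weight by the priors:
  w_A·L_A = 0.38 × 0.00135494 = 0.000514877
  w_B·L_B = 0.16 × 0.644447 = 0.103111
  w_C·L_C = 0.16 × 0.453165 = 0.0725065
  w_D·L_D = 0.30 × 3.02781e-06 = 9.08342e-07
Marginal: 0.000514877 + 0.103111 + 0.0725065 + 9.08342e-07 = 0.176134
So the posterior for Class C is 0.0725065 / 0.176134 ≈ 0.4117.

0.4117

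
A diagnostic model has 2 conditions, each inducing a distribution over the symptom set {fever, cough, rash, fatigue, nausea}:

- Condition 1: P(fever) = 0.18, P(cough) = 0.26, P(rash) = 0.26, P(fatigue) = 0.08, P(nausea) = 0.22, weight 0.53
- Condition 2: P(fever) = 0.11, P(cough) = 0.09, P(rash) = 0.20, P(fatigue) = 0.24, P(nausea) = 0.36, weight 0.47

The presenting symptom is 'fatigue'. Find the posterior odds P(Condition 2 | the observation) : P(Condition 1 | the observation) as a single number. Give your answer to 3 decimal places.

Only the two components matter; the odds are (π_i f_i(x)) / (π_j f_j(x)).
Categorical probabilities:
  p_1 = 0.08
  p_2 = 0.24
Odds = (0.47/0.53) × (0.24/0.08) = 0.886792 × 3 ≈ 2.660

2.660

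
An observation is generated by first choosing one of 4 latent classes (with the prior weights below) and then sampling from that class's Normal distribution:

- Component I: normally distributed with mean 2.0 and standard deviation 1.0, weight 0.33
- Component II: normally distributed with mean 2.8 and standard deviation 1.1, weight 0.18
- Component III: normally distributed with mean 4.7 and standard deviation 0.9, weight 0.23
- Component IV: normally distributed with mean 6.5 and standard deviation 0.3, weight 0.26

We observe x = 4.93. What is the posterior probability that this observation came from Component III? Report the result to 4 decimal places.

0.8931

By Bayes' theorem, P(k | x) = π_k f_k(x) / Σ_j π_j f_j(x).
Evaluate each component's likelihood at the observed value:
  L_I = 0.0054541
  L_II = 0.0556318
  L_III = 0.429028
  L_IV = 1.50179e-06
Unnormalised posteriors:
  π_I·L_I = 0.33 × 0.0054541 = 0.00179985
  π_II·L_II = 0.18 × 0.0556318 = 0.0100137
  π_III·L_III = 0.23 × 0.429028 = 0.0986765
  π_IV·L_IV = 0.26 × 1.50179e-06 = 3.90465e-07
Sum: 0.00179985 + 0.0100137 + 0.0986765 + 3.90465e-07 = 0.11049
Responsibility of Component III: 0.0986765 / 0.11049 ≈ 0.8931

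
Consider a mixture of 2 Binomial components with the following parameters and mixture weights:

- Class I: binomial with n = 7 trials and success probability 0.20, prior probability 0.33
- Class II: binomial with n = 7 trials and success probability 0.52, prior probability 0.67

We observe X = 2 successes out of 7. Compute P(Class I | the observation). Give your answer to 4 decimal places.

Apply Bayes' rule: the posterior for each component is proportional to its prior times its likelihood at x.
Evaluate each component's likelihood at the observed value:
  f_I = 0.275251
  f_II = 0.144688
Multiply by the mixture weights:
  π_I·f_I = 0.33 × 0.275251 = 0.0908329
  π_II·f_II = 0.67 × 0.144688 = 0.0969409
Denominator: 0.0908329 + 0.0969409 = 0.187774
P(Class I | 2 successes out of 7) = 0.0908329 / 0.187774 ≈ 0.4837

0.4837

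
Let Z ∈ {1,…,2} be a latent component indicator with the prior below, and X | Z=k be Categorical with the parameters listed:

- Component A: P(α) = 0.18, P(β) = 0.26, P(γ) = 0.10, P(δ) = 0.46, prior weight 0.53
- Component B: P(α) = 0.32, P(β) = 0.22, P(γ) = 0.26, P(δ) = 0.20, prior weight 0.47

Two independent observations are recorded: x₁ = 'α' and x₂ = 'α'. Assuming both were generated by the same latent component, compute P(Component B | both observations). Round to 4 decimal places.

0.7370

Posterior ∝ prior × likelihood, so P(k | x) ∝ π_k f_k(x); normalise over all components.
Since both observations come from the same component, the likelihood for component k is f_k(x₁)·f_k(x₂).
  f_A = [P(α | comp) = 0.18] × [0.18] = 0.0324
  f_B = [P(α | comp) = 0.32] × [0.32] = 0.1024
Weight by the priors:
  π_A·f_A = 0.53 × 0.0324 = 0.017172
  π_B·f_B = 0.47 × 0.1024 = 0.048128
Marginal: 0.017172 + 0.048128 = 0.0653
P(Component B | x₁,x₂) = 0.048128 / 0.0653 ≈ 0.7370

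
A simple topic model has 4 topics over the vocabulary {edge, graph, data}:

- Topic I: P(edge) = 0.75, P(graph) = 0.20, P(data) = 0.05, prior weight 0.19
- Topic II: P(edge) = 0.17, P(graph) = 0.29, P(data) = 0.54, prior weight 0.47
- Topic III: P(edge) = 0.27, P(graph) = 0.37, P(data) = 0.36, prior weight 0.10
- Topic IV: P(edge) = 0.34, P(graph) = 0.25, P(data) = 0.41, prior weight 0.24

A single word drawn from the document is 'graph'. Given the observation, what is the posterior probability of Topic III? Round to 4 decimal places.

0.1364

Posterior ∝ prior × likelihood, so P(k | x) ∝ π_k f_k(x); normalise over all components.
Evaluate each component's likelihood at the observed value:
  p_I = 0.2
  p_II = 0.29
  p_III = 0.37
  p_IV = 0.25
Prior × likelihood for each component:
  π_I·p_I = 0.19 × 0.2 = 0.038
  π_II·p_II = 0.47 × 0.29 = 0.1363
  π_III·p_III = 0.10 × 0.37 = 0.037
  π_IV·p_IV = 0.24 × 0.25 = 0.06
Sum: 0.038 + 0.1363 + 0.037 + 0.06 = 0.2713
So the posterior for Topic III is 0.037 / 0.2713 ≈ 0.1364.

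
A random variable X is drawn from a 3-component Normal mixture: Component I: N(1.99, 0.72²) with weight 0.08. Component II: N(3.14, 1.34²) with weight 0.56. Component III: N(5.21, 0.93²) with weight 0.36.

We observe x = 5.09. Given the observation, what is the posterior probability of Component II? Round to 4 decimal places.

Apply Bayes' rule: the posterior for each component is proportional to its prior times its likelihood at x.
Evaluate each component's likelihood at the observed value:
  f_I = (1/(0.72·√(2π)))·exp(−(5.09−1.99)²/(2·0.72²)) = 0.554087·exp(-9.26890) = 5.22569e-05
  f_II = (1/(1.34·√(2π)))·exp(−(5.09−3.14)²/(2·1.34²)) = 0.297718·exp(-1.05884) = 0.103266
  f_III = (1/(0.93·√(2π)))·exp(−(5.09−5.21)²/(2·0.93²)) = 0.428970·exp(-0.00832) = 0.425414
Weight by the priors:
  π_I·f_I = 0.08 × 5.22569e-05 = 4.18055e-06
  π_II·f_II = 0.56 × 0.103266 = 0.057829
  π_III·f_III = 0.36 × 0.425414 = 0.153149
Marginal: 4.18055e-06 + 0.057829 + 0.153149 = 0.210982
Responsibility of Component II: 0.057829 / 0.210982 ≈ 0.2741

0.2741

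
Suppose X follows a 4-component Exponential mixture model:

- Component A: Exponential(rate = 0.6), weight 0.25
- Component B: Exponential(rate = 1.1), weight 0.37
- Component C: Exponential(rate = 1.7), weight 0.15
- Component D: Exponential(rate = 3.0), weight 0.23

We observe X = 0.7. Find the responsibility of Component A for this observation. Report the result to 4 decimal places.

Apply Bayes' rule: the posterior for each component is proportional to its prior times its likelihood at x.
Exponential densities:
  L_A = 0.6·e^(−0.6·0.7) = 0.6·e^(−0.4200) = 0.394228
  L_B = 1.1·e^(−1.1·0.7) = 1.1·e^(−0.7700) = 0.509314
  L_C = 1.7·e^(−1.7·0.7) = 1.7·e^(−1.1900) = 0.517176
  L_D = 3.0·e^(−3.0·0.7) = 3.0·e^(−2.1000) = 0.367369
Prior × likelihood for each component:
  π_A·L_A = 0.25 × 0.394228 = 0.098557
  π_B·L_B = 0.37 × 0.509314 = 0.188446
  π_C·L_C = 0.15 × 0.517176 = 0.0775764
  π_D·L_D = 0.23 × 0.367369 = 0.0844949
Marginal: 0.098557 + 0.188446 + 0.0775764 + 0.0844949 = 0.449075
P(Component A | data) = 0.098557 / 0.449075 ≈ 0.2195

0.2195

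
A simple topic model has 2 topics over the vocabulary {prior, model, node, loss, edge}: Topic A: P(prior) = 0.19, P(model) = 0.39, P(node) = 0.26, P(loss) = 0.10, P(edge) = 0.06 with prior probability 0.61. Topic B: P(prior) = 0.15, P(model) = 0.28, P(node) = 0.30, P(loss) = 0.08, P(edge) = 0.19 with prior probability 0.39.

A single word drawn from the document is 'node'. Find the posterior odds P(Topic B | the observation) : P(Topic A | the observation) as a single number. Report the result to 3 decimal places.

0.738

Only the two components matter; the odds are (w_i f_i(x)) / (w_j f_j(x)).
Component likelihoods at x = 'node':
  f_A = P(node | comp) = 0.26
  f_B = P(node | comp) = 0.30
0.117 / 0.1586 ≈ 0.738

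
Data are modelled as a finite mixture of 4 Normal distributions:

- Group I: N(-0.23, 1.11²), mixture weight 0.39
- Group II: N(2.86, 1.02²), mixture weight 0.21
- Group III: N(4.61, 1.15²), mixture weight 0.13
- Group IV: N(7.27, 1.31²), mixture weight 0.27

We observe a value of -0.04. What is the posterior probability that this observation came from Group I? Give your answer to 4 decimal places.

0.9896

By Bayes' theorem, P(k | x) = w_k f_k(x) / Σ_j w_j f_j(x).
Normal densities:
  L_I = 0.354181
  L_II = 0.00687093
  L_III = 9.77049e-05
  L_IV = 5.27334e-08
Unnormalised posteriors:
  w_I·L_I = 0.39 × 0.354181 = 0.13813
  w_II·L_II = 0.21 × 0.00687093 = 0.0014429
  w_III·L_III = 0.13 × 9.77049e-05 = 1.27016e-05
  w_IV·L_IV = 0.27 × 5.27334e-08 = 1.4238e-08
Denominator: 0.13813 + 0.0014429 + 1.27016e-05 + 1.4238e-08 = 0.139586
Responsibility of Group I: 0.13813 / 0.139586 ≈ 0.9896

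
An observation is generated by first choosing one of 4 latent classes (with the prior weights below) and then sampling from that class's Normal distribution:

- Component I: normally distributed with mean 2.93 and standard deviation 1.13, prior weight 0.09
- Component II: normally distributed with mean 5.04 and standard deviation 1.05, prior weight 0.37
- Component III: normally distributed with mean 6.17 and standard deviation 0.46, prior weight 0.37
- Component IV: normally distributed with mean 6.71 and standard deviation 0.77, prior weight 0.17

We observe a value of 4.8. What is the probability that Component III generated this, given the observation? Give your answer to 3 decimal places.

0.025

Posterior ∝ prior × likelihood, so P(k | x) ∝ π_k f_k(x); normalise over all components.
Evaluate each component's likelihood at the observed value:
  f_I = 0.089775
  f_II = 0.370148
  f_III = 0.0102813
  f_IV = 0.0238956
Multiply by the mixture weights:
  π_I·f_I = 0.09 × 0.089775 = 0.00807975
  π_II·f_II = 0.37 × 0.370148 = 0.136955
  π_III·f_III = 0.37 × 0.0102813 = 0.00380408
  π_IV·f_IV = 0.17 × 0.0238956 = 0.00406225
Sum: 0.00807975 + 0.136955 + 0.00380408 + 0.00406225 = 0.152901
P(Component III | the observation) = 0.00380408 / 0.152901 ≈ 0.025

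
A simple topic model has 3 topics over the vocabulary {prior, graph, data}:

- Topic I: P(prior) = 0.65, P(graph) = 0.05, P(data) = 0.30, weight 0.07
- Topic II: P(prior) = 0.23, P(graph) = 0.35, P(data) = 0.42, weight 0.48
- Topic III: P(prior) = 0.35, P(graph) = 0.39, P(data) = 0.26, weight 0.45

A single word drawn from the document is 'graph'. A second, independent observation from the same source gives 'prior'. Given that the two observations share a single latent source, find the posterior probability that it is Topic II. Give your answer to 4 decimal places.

Apply Bayes' rule: the posterior for each component is proportional to its prior times its likelihood at x.
Since both observations come from the same component, the likelihood for component k is f_k(x₁)·f_k(x₂).
  f_I = [P(graph | comp) = 0.05] × [0.65] = 0.0325
  f_II = [P(graph | comp) = 0.35] × [0.23] = 0.0805
  f_III = [P(graph | comp) = 0.39] × [0.35] = 0.1365
Unnormalised posteriors:
  P(Z=I)·f_I = 0.07 × 0.0325 = 0.002275
  P(Z=II)·f_II = 0.48 × 0.0805 = 0.03864
  P(Z=III)·f_III = 0.45 × 0.1365 = 0.061425
Evidence: 0.002275 + 0.03864 + 0.061425 = 0.10234
So the posterior for Topic II is 0.03864 / 0.10234 ≈ 0.3776.

0.3776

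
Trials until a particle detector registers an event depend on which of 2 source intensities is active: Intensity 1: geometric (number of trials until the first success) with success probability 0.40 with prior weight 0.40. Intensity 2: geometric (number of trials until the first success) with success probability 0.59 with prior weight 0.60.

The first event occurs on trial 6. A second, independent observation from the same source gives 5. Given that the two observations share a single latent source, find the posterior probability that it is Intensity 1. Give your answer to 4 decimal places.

0.9041

P(component k | x) = P(Z=k)·f_k(x) / marginal(x), where marginal(x) = Σ_j P(Z=j)·f_j(x).
Since both observations come from the same component, the likelihood for component k is f_k(x₁)·f_k(x₂).
  f_1 = [0.031104] × [0.05184] = 0.00161243
  f_2 = [0.00683552] × [0.016672] = 0.000113962
Multiply by the mixture weights:
  P(Z=1)·f_1 = 0.40 × 0.00161243 = 0.000644973
  P(Z=2)·f_2 = 0.60 × 0.000113962 = 6.8377e-05
Evidence: 0.000644973 + 6.8377e-05 = 0.00071335
P(Intensity 1 | x₁, x₂) ≈ 0.9041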